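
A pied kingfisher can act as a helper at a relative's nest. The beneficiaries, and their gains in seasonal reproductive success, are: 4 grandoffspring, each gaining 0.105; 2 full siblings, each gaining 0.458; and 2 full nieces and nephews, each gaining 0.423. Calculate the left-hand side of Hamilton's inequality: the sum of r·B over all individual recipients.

0.7745

r to a grandoffspring = 1/4 (two parent–offspring links: r = (1/2)^2 = 1/4).
r to a full sibling = 0.5 (full sibs share both parents — two paths of length 2: r = 2·(1/2)^2 = 1/2).
r to a full niece or nephew = 1/4 (full aunt/uncle↔niece/nephew: two paths of length 3 through the shared grandparent pair: r = 2·(1/2)^3 = 1/4).
Summing one r·B term per recipient: 4·0.25·0.105 + 2·0.5·0.458 + 2·0.25·0.423 = 0.7745.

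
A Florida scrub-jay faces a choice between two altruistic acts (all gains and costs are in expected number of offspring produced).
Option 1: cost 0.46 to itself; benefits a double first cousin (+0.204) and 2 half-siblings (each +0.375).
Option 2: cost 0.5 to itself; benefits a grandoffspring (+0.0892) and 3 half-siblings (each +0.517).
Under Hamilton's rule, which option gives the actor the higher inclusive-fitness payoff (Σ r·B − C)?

Option 2

Option 1: r to a double first cousin = 0.25.
Option 1: r to a half-sibling = 0.25.
Option 1: Σ r·B − C = (1·0.25·0.204 + 2·0.25·0.375) − 0.46 = -0.2215.
Option 2: r to a grandoffspring = 0.25.
Option 2: r to a half-sibling = 0.25.
Option 2: Σ r·B − C = (1·0.25·0.0892 + 3·0.25·0.517) − 0.5 = -0.08995.
Option 2 has the higher net inclusive-fitness payoff.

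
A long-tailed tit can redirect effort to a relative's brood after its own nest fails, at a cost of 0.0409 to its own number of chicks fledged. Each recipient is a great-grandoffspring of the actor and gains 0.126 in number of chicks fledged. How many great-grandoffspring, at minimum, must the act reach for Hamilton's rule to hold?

3

r to a great-grandoffspring = 0.125 (three parent–offspring links: r = (1/2)^3 = 1/8).
Hamilton's rule: n·r·B > C  ⇒  n > C/(r·B) = 0.0409/(0.125·0.126) = 2.597.
The smallest integer exceeding 2.597 is 3.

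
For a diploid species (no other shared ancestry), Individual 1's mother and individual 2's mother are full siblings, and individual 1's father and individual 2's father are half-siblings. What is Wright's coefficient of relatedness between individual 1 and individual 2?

Relatedness sums over independent paths through distinct common ancestors.
Individual 1 and individual 2 are related in two ways: first cousins through their mothers (r = 1/8) and half first cousins through their fathers (r = 1/16).
r = 1/8 + 1/16 = 3/16 = 0.1875.

0.1875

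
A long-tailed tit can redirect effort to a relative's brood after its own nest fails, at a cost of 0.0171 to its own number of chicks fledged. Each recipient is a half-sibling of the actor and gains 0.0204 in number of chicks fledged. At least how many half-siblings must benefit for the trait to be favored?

r to a half-sibling = 1/4 (half-sibs share one parent — one path of length 2: r = (1/2)^2 = 1/4).
Hamilton's rule: n·r·B > C  ⇒  n > C/(r·B) = 0.0171/(0.25·0.0204) = 3.353.
The smallest integer exceeding 3.353 is 4.

4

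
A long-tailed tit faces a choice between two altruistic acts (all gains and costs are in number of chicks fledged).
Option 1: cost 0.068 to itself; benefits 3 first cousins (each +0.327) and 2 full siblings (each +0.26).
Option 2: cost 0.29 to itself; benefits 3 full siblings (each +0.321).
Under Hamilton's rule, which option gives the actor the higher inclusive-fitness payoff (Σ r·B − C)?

Option 1: r to a first cousin = 0.125.
Option 1: r to a full sibling = 0.5.
Option 1: Σ r·B − C = (3·0.125·0.327 + 2·0.5·0.26) − 0.068 = 0.314625.
Option 2: r to a full sibling = 0.5.
Option 2: Σ r·B − C = (3·0.5·0.321) − 0.29 = 0.1915.
Option 1 has the higher net inclusive-fitness payoff.

Option 1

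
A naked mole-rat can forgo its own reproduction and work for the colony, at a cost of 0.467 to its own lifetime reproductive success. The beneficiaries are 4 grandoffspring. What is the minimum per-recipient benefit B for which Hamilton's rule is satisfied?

0.467

r to a grandoffspring = 0.25 (two parent–offspring links: r = (1/2)^2 = 1/4).
Hamilton's rule with n recipients of equal r: n·r·B > C, so B > C/(n·r) = 0.467/(4·0.25) = 0.467.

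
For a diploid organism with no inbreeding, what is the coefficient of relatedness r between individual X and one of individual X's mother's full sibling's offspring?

0.125

Each parent–offspring link contributes a factor of 1/2, and independent paths through distinct common ancestors add.
First cousins share one grandparent pair — two paths of length 4: r = 2·(1/2)^4 = 1/8.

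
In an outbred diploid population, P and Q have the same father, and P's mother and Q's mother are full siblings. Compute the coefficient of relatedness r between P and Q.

Wright's path rule: contributions from independent ancestry routes add.
P and Q are related in two ways: half-sibs through their shared father (r = 1/4) and first cousins through their mothers (r = 1/8).
r = 1/4 + 1/8 = 3/8 = 0.375.

0.375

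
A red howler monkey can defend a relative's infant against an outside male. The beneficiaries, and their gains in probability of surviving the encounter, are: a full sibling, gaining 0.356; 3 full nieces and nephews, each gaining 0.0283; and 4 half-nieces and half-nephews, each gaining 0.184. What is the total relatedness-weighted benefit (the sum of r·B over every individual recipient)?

0.291225

r to a full sibling = 0.5 (full sibs share both parents — two paths of length 2: r = 2·(1/2)^2 = 1/2).
r to a full niece or nephew = 0.25 (full aunt/uncle↔niece/nephew: two paths of length 3 through the shared grandparent pair: r = 2·(1/2)^3 = 1/4).
r to a half-niece or half-nephew = 0.125 (half-aunt/uncle↔niece/nephew: one path of length 3: r = (1/2)^3 = 1/8).
Summing one r·B term per recipient: 1·0.5·0.356 + 3·0.25·0.0283 + 4·0.125·0.184 = 0.291225.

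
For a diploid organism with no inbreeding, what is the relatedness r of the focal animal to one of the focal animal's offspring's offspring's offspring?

Each parent–offspring link contributes a factor of 1/2, and independent paths through distinct common ancestors add.
Three parent–offspring links: r = (1/2)^3 = 1/8.

0.125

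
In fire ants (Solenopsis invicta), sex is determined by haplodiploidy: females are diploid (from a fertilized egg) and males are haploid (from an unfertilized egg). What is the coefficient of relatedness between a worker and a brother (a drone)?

0.25

Her haploid brother carries none of their father's genes and a random half of their mother's genome; that half matches the maternal half of her own genome with probability 1/2: r = 1/2 · 1/2 = 1/4.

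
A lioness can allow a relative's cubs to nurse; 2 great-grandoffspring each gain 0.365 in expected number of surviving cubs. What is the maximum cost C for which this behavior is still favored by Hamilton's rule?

r to a great-grandoffspring = 0.125 (three parent–offspring links: r = (1/2)^3 = 1/8).
Hamilton's rule: n·r·B > C, so the trait is favored while C < n·r·B = 2·0.125·0.365 = 0.09125.

0.09125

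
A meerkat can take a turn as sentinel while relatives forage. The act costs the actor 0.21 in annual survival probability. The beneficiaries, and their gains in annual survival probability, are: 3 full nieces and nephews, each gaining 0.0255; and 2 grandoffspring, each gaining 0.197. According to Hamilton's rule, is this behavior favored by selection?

Hamilton's rule: the trait is favored when the sum of r·B over every recipient exceeds the actor's cost C.
r to a full niece or nephew = 1/4 (full aunt/uncle↔niece/nephew: two paths of length 3 through the shared grandparent pair: r = 2·(1/2)^3 = 1/4).
r to a grandoffspring = 1/4 (two parent–offspring links: r = (1/2)^2 = 1/4).
Summing one r·B term per recipient: 3·0.25·0.0255 + 2·0.25·0.197 = 0.117625.
0.117625 < 0.21: the indirect benefit is less than the cost.

No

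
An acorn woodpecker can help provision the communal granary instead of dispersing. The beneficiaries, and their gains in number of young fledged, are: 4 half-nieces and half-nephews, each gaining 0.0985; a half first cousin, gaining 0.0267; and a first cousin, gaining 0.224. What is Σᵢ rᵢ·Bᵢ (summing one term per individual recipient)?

0.07891875

r to a half-niece or half-nephew = 1/8 (half-aunt/uncle↔niece/nephew: one path of length 3: r = (1/2)^3 = 1/8).
r to a half first cousin = 1/16 (half first cousins share one grandparent — one path of length 4: r = (1/2)^4 = 1/16).
r to a first cousin = 0.125 (first cousins share one grandparent pair — two paths of length 4: r = 2·(1/2)^4 = 1/8).
Summing one r·B term per recipient: 4·0.125·0.0985 + 1·0.0625·0.0267 + 1·0.125·0.224 = 0.07891875.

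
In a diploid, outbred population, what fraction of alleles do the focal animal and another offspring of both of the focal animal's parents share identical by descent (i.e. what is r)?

Each parent–offspring link contributes a factor of 1/2, and independent paths through distinct common ancestors add.
Full sibs share both parents — two paths of length 2: r = 2·(1/2)^2 = 1/2.

0.5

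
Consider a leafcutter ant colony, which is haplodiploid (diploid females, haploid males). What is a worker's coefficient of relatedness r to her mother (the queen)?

One meiotic link between diploid queen and diploid daughter: r = 1/2.

0.5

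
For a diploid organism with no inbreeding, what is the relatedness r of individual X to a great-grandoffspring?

0.125

Each parent–offspring link contributes a factor of 1/2, and independent paths through distinct common ancestors add.
Three parent–offspring links: r = (1/2)^3 = 1/8.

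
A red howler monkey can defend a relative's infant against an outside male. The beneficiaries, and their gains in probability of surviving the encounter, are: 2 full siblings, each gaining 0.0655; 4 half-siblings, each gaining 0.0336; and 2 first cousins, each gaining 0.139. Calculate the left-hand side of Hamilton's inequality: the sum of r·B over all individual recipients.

r to a full sibling = 1/2 (full sibs share both parents — two paths of length 2: r = 2·(1/2)^2 = 1/2).
r to a half-sibling = 1/4 (half-sibs share one parent — one path of length 2: r = (1/2)^2 = 1/4).
r to a first cousin = 1/8 (first cousins share one grandparent pair — two paths of length 4: r = 2·(1/2)^4 = 1/8).
Summing one r·B term per recipient: 2·0.5·0.0655 + 4·0.25·0.0336 + 2·0.125·0.139 = 0.13385.

0.13385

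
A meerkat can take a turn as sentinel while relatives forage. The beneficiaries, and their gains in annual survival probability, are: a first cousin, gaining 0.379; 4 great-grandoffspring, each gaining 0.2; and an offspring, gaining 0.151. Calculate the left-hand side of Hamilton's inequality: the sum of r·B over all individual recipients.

r to a first cousin = 0.125 (first cousins share one grandparent pair — two paths of length 4: r = 2·(1/2)^4 = 1/8).
r to a great-grandoffspring = 0.125 (three parent–offspring links: r = (1/2)^3 = 1/8).
r to an offspring = 0.5 (one parent–offspring link: r = (1/2)^1 = 1/2).
Summing one r·B term per recipient: 1·0.125·0.379 + 4·0.125·0.2 + 1·0.5·0.151 = 0.222875.

0.222875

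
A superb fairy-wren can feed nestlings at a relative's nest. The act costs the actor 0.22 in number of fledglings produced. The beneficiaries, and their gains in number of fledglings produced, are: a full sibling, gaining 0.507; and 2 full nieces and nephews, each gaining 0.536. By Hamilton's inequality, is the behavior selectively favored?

Yes

Hamilton's rule: the trait is favored when the sum of r·B over every recipient exceeds the actor's cost C.
r to a full sibling = 1/2 (full sibs share both parents — two paths of length 2: r = 2·(1/2)^2 = 1/2).
r to a full niece or nephew = 1/4 (full aunt/uncle↔niece/nephew: two paths of length 3 through the shared grandparent pair: r = 2·(1/2)^3 = 1/4).
Summing one r·B term per recipient: 1·0.5·0.507 + 2·0.25·0.536 = 0.5215.
0.5215 > 0.22: the indirect benefit exceeds the cost.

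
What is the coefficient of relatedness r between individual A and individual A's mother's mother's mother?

Each parent–offspring link contributes a factor of 1/2, and independent paths through distinct common ancestors add.
Three parent–offspring links: r = (1/2)^3 = 1/8.

0.125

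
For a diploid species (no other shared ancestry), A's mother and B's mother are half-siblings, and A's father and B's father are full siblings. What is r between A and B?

Relatedness sums over independent paths through distinct common ancestors.
A and B are related in two ways: half first cousins through their mothers (r = 1/16) and first cousins through their fathers (r = 1/8).
r = 1/16 + 1/8 = 3/16 = 0.1875.

0.1875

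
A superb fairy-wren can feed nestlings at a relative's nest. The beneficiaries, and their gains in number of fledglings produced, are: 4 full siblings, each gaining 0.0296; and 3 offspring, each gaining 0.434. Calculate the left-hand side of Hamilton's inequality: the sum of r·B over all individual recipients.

r to a full sibling = 0.5 (full sibs share both parents — two paths of length 2: r = 2·(1/2)^2 = 1/2).
r to an offspring = 0.5 (one parent–offspring link: r = (1/2)^1 = 1/2).
Summing one r·B term per recipient: 4·0.5·0.0296 + 3·0.5·0.434 = 0.7102.

0.7102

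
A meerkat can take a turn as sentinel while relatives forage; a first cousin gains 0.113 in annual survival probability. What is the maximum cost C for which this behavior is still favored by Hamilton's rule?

0.014125

r to a first cousin = 0.125 (first cousins share one grandparent pair — two paths of length 4: r = 2·(1/2)^4 = 1/8).
Hamilton's rule: n·r·B > C, so the trait is favored while C < n·r·B = 1·0.125·0.113 = 0.014125.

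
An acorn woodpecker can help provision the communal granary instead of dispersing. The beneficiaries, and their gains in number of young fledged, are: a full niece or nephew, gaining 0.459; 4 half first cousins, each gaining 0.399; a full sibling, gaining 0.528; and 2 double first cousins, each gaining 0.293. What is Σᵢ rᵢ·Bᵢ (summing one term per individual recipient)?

0.625

r to a full niece or nephew = 1/4 (full aunt/uncle↔niece/nephew: two paths of length 3 through the shared grandparent pair: r = 2·(1/2)^3 = 1/4).
r to a half first cousin = 0.0625 (half first cousins share one grandparent — one path of length 4: r = (1/2)^4 = 1/16).
r to a full sibling = 1/2 (full sibs share both parents — two paths of length 2: r = 2·(1/2)^2 = 1/2).
r to a double first cousin = 1/4 (double first cousins share both grandparent pairs — four paths of length 4: r = 4·(1/2)^4 = 1/4).
Summing one r·B term per recipient: 1·0.25·0.459 + 4·0.0625·0.399 + 1·0.5·0.528 + 2·0.25·0.293 = 0.625.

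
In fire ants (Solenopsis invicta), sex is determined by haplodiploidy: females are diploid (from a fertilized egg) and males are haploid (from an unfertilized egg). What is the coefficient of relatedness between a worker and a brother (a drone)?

0.25

Her haploid brother carries none of their father's genes and a random half of their mother's genome; that half matches the maternal half of her own genome with probability 1/2: r = 1/2 · 1/2 = 1/4.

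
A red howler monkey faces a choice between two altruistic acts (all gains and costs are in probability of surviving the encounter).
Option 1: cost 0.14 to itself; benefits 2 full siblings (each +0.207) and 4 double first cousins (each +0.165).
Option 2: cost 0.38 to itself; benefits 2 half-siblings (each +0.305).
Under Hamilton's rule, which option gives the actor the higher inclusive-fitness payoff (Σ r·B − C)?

Option 1

Option 1: r to a full sibling = 0.5.
Option 1: r to a double first cousin = 0.25.
Option 1: Σ r·B − C = (2·0.5·0.207 + 4·0.25·0.165) − 0.14 = 0.232.
Option 2: r to a half-sibling = 0.25.
Option 2: Σ r·B − C = (2·0.25·0.305) − 0.38 = -0.2275.
Option 1 has the higher net inclusive-fitness payoff.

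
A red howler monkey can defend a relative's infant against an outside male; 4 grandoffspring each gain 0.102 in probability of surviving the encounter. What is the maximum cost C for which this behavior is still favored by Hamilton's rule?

0.102

r to a grandoffspring = 0.25 (two parent–offspring links: r = (1/2)^2 = 1/4).
Hamilton's rule: n·r·B > C, so the trait is favored while C < n·r·B = 4·0.25·0.102 = 0.102.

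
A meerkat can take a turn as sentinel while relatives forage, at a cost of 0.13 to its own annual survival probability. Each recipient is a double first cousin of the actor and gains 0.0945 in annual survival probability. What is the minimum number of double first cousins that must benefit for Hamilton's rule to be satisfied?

6

r to a double first cousin = 0.25 (double first cousins share both grandparent pairs — four paths of length 4: r = 4·(1/2)^4 = 1/4).
Hamilton's rule: n·r·B > C  ⇒  n > C/(r·B) = 0.13/(0.25·0.0945) = 5.503.
The smallest integer exceeding 5.503 is 6.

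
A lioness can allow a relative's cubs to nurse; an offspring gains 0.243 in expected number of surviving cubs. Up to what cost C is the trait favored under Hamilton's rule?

0.1215

r to an offspring = 0.5 (one parent–offspring link: r = (1/2)^1 = 1/2).
Hamilton's rule: n·r·B > C, so the trait is favored while C < n·r·B = 1·0.5·0.243 = 0.1215.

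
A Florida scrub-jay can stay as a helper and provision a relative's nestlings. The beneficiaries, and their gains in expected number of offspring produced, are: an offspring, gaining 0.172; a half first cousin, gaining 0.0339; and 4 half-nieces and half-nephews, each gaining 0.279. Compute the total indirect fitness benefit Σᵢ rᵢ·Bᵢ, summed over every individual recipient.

r to an offspring = 1/2 (one parent–offspring link: r = (1/2)^1 = 1/2).
r to a half first cousin = 1/16 (half first cousins share one grandparent — one path of length 4: r = (1/2)^4 = 1/16).
r to a half-niece or half-nephew = 1/8 (half-aunt/uncle↔niece/nephew: one path of length 3: r = (1/2)^3 = 1/8).
Summing one r·B term per recipient: 1·0.5·0.172 + 1·0.0625·0.0339 + 4·0.125·0.279 = 0.22761875.

0.22761875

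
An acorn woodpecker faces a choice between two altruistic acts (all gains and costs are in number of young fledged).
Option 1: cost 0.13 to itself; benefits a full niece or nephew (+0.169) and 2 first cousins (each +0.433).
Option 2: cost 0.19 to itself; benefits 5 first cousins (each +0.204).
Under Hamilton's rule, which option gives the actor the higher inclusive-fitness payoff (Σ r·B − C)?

Option 1: r to a full niece or nephew = 0.25.
Option 1: r to a first cousin = 0.125.
Option 1: Σ r·B − C = (1·0.25·0.169 + 2·0.125·0.433) − 0.13 = 0.0205.
Option 2: r to a first cousin = 0.125.
Option 2: Σ r·B − C = (5·0.125·0.204) − 0.19 = -0.0625.
Option 1 has the higher net inclusive-fitness payoff.

Option 1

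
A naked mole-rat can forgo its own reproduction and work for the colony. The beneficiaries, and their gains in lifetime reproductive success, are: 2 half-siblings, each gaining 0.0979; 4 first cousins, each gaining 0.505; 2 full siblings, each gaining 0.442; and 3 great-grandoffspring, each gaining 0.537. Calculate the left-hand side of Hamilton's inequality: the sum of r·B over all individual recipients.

0.944825

r to a half-sibling = 0.25 (half-sibs share one parent — one path of length 2: r = (1/2)^2 = 1/4).
r to a first cousin = 1/8 (first cousins share one grandparent pair — two paths of length 4: r = 2·(1/2)^4 = 1/8).
r to a full sibling = 0.5 (full sibs share both parents — two paths of length 2: r = 2·(1/2)^2 = 1/2).
r to a great-grandoffspring = 1/8 (three parent–offspring links: r = (1/2)^3 = 1/8).
Summing one r·B term per recipient: 2·0.25·0.0979 + 4·0.125·0.505 + 2·0.5·0.442 + 3·0.125·0.537 = 0.944825.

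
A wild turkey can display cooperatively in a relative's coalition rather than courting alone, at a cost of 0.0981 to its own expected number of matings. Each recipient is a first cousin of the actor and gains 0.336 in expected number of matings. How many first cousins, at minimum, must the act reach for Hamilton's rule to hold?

3

r to a first cousin = 0.125 (first cousins share one grandparent pair — two paths of length 4: r = 2·(1/2)^4 = 1/8).
Hamilton's rule: n·r·B > C  ⇒  n > C/(r·B) = 0.0981/(0.125·0.336) = 2.336.
The smallest integer exceeding 2.336 is 3.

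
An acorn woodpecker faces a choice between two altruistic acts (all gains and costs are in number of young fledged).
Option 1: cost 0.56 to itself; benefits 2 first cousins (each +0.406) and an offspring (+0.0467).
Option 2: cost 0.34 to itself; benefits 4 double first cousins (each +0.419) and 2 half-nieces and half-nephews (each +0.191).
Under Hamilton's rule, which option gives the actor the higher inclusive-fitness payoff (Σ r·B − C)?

Option 2

Option 1: r to a first cousin = 0.125.
Option 1: r to an offspring = 0.5.
Option 1: Σ r·B − C = (2·0.125·0.406 + 1·0.5·0.0467) − 0.56 = -0.43515.
Option 2: r to a double first cousin = 0.25.
Option 2: r to a half-niece or half-nephew = 0.125.
Option 2: Σ r·B − C = (4·0.25·0.419 + 2·0.125·0.191) − 0.34 = 0.12675.
Option 2 has the higher net inclusive-fitness payoff.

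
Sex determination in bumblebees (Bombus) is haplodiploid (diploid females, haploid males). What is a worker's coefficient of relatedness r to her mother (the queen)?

0.5

One meiotic link between diploid queen and diploid daughter: r = 1/2.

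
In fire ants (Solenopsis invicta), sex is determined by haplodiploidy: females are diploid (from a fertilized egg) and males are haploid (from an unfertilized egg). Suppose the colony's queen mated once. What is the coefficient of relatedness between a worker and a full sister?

Haplodiploid full sisters inherit their father's entire haploid genome identically (contributing 1/2) and on average half of their mother's contribution (1/2 · 1/2 = 1/4); r = 1/2 + 1/4 = 3/4.

0.75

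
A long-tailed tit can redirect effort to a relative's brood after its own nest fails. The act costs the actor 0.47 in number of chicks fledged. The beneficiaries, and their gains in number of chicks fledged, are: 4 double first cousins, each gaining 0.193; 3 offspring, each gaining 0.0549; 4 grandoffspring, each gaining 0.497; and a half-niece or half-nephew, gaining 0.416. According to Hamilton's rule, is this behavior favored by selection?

Hamilton's rule: the trait is favored when the sum of r·B over every recipient exceeds the actor's cost C.
r to a double first cousin = 1/4 (double first cousins share both grandparent pairs — four paths of length 4: r = 4·(1/2)^4 = 1/4).
r to an offspring = 0.5 (one parent–offspring link: r = (1/2)^1 = 1/2).
r to a grandoffspring = 1/4 (two parent–offspring links: r = (1/2)^2 = 1/4).
r to a half-niece or half-nephew = 0.125 (half-aunt/uncle↔niece/nephew: one path of length 3: r = (1/2)^3 = 1/8).
Summing one r·B term per recipient: 4·0.25·0.193 + 3·0.5·0.0549 + 4·0.25·0.497 + 1·0.125·0.416 = 0.82435.
0.82435 > 0.47: the indirect benefit exceeds the cost.

Yes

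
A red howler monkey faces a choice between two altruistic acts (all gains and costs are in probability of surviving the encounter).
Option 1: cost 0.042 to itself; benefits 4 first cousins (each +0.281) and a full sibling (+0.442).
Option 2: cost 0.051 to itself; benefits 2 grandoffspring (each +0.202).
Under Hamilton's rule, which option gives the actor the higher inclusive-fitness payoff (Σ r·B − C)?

Option 1: r to a first cousin = 0.125.
Option 1: r to a full sibling = 0.5.
Option 1: Σ r·B − C = (4·0.125·0.281 + 1·0.5·0.442) − 0.042 = 0.3195.
Option 2: r to a grandoffspring = 0.25.
Option 2: Σ r·B − C = (2·0.25·0.202) − 0.051 = 0.05.
Option 1 has the higher net inclusive-fitness payoff.

Option 1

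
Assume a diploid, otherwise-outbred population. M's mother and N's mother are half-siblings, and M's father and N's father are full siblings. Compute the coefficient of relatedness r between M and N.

Wright's path rule: contributions from independent ancestry routes add.
M and N are related in two ways: half first cousins through their mothers (r = 1/16) and first cousins through their fathers (r = 1/8).
r = 1/16 + 1/8 = 0.1875.

0.1875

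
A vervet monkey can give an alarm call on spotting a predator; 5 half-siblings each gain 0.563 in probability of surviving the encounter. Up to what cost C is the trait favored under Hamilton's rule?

r to a half-sibling = 0.25 (half-sibs share one parent — one path of length 2: r = (1/2)^2 = 1/4).
Hamilton's rule: n·r·B > C, so the trait is favored while C < n·r·B = 5·0.25·0.563 = 0.70375.

0.70375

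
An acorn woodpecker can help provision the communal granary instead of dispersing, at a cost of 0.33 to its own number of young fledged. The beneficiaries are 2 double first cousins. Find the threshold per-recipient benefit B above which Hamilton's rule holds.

r to a double first cousin = 1/4 (double first cousins share both grandparent pairs — four paths of length 4: r = 4·(1/2)^4 = 1/4).
Hamilton's rule with n recipients of equal r: n·r·B > C, so B > C/(n·r) = 0.33/(2·0.25) = 0.66.

0.66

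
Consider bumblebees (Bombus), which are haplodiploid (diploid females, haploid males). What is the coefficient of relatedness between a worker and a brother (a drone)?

Her haploid brother carries none of their father's genes and a random half of their mother's genome; that half matches the maternal half of her own genome with probability 1/2: r = 1/2 · 1/2 = 1/4.

0.25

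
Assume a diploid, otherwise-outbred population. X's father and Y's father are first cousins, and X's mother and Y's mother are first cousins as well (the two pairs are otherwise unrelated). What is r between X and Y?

Wright's path rule: contributions from independent ancestry routes add.
X and Y are related in two ways: second cousins through their fathers (r = 1/32) and second cousins through their mothers (r = 1/32).
r = 1/32 + 1/32 = 1/16 = 0.0625.

0.0625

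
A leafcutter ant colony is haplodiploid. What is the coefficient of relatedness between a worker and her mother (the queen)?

One meiotic link between diploid queen and diploid daughter: r = 1/2.

0.5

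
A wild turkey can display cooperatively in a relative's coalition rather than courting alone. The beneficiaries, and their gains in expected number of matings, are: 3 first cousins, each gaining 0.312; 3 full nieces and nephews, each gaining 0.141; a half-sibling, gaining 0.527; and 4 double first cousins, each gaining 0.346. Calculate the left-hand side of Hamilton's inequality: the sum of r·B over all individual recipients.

0.7005

r to a first cousin = 0.125 (first cousins share one grandparent pair — two paths of length 4: r = 2·(1/2)^4 = 1/8).
r to a full niece or nephew = 0.25 (full aunt/uncle↔niece/nephew: two paths of length 3 through the shared grandparent pair: r = 2·(1/2)^3 = 1/4).
r to a half-sibling = 1/4 (half-sibs share one parent — one path of length 2: r = (1/2)^2 = 1/4).
r to a double first cousin = 1/4 (double first cousins share both grandparent pairs — four paths of length 4: r = 4·(1/2)^4 = 1/4).
Summing one r·B term per recipient: 3·0.125·0.312 + 3·0.25·0.141 + 1·0.25·0.527 + 4·0.25·0.346 = 0.7005.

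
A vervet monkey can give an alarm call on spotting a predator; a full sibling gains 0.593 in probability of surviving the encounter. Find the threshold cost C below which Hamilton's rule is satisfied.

0.2965

r to a full sibling = 1/2 (full sibs share both parents — two paths of length 2: r = 2·(1/2)^2 = 1/2).
Hamilton's rule: n·r·B > C, so the trait is favored while C < n·r·B = 1·0.5·0.593 = 0.2965.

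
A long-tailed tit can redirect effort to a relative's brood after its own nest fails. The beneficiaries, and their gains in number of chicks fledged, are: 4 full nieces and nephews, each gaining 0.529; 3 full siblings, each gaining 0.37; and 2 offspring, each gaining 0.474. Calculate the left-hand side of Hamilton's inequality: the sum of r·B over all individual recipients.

1.558

r to a full niece or nephew = 1/4 (full aunt/uncle↔niece/nephew: two paths of length 3 through the shared grandparent pair: r = 2·(1/2)^3 = 1/4).
r to a full sibling = 0.5 (full sibs share both parents — two paths of length 2: r = 2·(1/2)^2 = 1/2).
r to an offspring = 1/2 (one parent–offspring link: r = (1/2)^1 = 1/2).
Summing one r·B term per recipient: 4·0.25·0.529 + 3·0.5·0.37 + 2·0.5·0.474 = 1.558.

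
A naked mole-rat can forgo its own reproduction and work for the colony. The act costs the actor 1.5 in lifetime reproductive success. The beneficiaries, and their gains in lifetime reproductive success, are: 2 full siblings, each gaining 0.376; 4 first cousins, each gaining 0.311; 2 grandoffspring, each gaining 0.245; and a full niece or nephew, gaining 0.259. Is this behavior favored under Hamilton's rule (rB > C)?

No

Hamilton's rule: the trait is favored when the sum of r·B over every recipient exceeds the actor's cost C.
r to a full sibling = 0.5 (full sibs share both parents — two paths of length 2: r = 2·(1/2)^2 = 1/2).
r to a first cousin = 0.125 (first cousins share one grandparent pair — two paths of length 4: r = 2·(1/2)^4 = 1/8).
r to a grandoffspring = 0.25 (two parent–offspring links: r = (1/2)^2 = 1/4).
r to a full niece or nephew = 1/4 (full aunt/uncle↔niece/nephew: two paths of length 3 through the shared grandparent pair: r = 2·(1/2)^3 = 1/4).
Summing one r·B term per recipient: 2·0.5·0.376 + 4·0.125·0.311 + 2·0.25·0.245 + 1·0.25·0.259 = 0.71875.
0.71875 < 1.5: the indirect benefit is less than the cost.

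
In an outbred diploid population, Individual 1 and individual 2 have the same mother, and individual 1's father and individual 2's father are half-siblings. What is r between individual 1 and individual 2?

0.3125

Independent pedigree routes through distinct common ancestors add.
Individual 1 and individual 2 are related in two ways: half-sibs through their shared mother (r = 1/4) and half first cousins through their fathers (r = 1/16).
r = 1/4 + 1/16 = 5/16 = 0.3125.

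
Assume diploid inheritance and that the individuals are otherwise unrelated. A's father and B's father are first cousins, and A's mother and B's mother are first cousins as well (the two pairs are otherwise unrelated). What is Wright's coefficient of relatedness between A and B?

0.0625

With two independent routes of shared ancestry, r is the sum of the two contributions.
A and B are related in two ways: second cousins through their fathers (r = 1/32) and second cousins through their mothers (r = 1/32).
r = 1/32 + 1/32 = 1/16 = 0.0625.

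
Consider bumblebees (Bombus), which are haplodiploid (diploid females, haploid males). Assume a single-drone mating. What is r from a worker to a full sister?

0.75

Haplodiploid full sisters inherit their father's entire haploid genome identically (contributing 1/2) and on average half of their mother's contribution (1/2 · 1/2 = 1/4); r = 1/2 + 1/4 = 3/4.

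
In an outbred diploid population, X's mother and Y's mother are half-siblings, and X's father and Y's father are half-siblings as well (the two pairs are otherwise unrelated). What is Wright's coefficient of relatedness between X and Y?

0.125

Relatedness sums over independent paths through distinct common ancestors.
X and Y are related in two ways: half first cousins through their mothers (r = 1/16) and half first cousins through their fathers (r = 1/16).
r = 1/16 + 1/16 = 0.125.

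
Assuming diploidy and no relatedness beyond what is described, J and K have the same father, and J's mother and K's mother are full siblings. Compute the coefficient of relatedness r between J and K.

Wright's path rule: contributions from independent ancestry routes add.
J and K are related in two ways: half-sibs through their shared father (r = 1/4) and first cousins through their mothers (r = 1/8).
r = 1/4 + 1/8 = 3/8 = 0.375.

0.375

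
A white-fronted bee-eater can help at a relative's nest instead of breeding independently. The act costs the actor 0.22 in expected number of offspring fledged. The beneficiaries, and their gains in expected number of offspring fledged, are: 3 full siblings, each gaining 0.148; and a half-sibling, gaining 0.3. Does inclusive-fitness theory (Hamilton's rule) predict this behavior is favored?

Yes

Hamilton's rule: the trait is favored when the sum of r·B over every recipient exceeds the actor's cost C.
r to a full sibling = 1/2 (full sibs share both parents — two paths of length 2: r = 2·(1/2)^2 = 1/2).
r to a half-sibling = 1/4 (half-sibs share one parent — one path of length 2: r = (1/2)^2 = 1/4).
Summing one r·B term per recipient: 3·0.5·0.148 + 1·0.25·0.3 = 0.297.
0.297 > 0.22: the indirect benefit exceeds the cost.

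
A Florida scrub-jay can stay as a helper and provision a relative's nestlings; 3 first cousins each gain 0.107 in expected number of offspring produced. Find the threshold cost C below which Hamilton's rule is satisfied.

0.040125

r to a first cousin = 0.125 (first cousins share one grandparent pair — two paths of length 4: r = 2·(1/2)^4 = 1/8).
Hamilton's rule: n·r·B > C, so the trait is favored while C < n·r·B = 3·0.125·0.107 = 0.040125.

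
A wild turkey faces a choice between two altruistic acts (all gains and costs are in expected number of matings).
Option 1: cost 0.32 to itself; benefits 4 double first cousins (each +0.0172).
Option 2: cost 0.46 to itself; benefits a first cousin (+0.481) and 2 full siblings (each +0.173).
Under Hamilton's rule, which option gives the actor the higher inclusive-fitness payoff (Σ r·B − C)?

Option 1: r to a double first cousin = 0.25.
Option 1: Σ r·B − C = (4·0.25·0.0172) − 0.32 = -0.3028.
Option 2: r to a first cousin = 0.125.
Option 2: r to a full sibling = 0.5.
Option 2: Σ r·B − C = (1·0.125·0.481 + 2·0.5·0.173) − 0.46 = -0.226875.
Option 2 has the higher net inclusive-fitness payoff.

Option 2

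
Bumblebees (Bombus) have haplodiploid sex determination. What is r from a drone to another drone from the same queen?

0.5

Haploid brothers each carry a random half of the queen's diploid genome, so on average they share half: r = 1/2.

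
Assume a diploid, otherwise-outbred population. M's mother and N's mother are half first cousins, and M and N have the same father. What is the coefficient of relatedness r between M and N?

With two independent routes of shared ancestry, r is the sum of the two contributions.
M and N are related in two ways: half second cousins through their mothers (r = 1/64) and half-sibs through their shared father (r = 1/4).
r = 1/64 + 1/4 = 0.265625.

0.265625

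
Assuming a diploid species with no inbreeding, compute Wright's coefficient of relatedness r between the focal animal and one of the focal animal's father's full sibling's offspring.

0.125

Each parent–offspring link contributes a factor of 1/2, and independent paths through distinct common ancestors add.
First cousins share one grandparent pair — two paths of length 4: r = 2·(1/2)^4 = 1/8.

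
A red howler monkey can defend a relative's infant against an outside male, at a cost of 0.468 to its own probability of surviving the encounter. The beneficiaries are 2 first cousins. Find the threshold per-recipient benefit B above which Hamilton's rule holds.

1.872

r to a first cousin = 1/8 (first cousins share one grandparent pair — two paths of length 4: r = 2·(1/2)^4 = 1/8).
Hamilton's rule with n recipients of equal r: n·r·B > C, so B > C/(n·r) = 0.468/(2·0.125) = 1.872.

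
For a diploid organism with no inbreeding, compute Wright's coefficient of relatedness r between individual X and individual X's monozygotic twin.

1

Each parent–offspring link contributes a factor of 1/2, and independent paths through distinct common ancestors add.
Monozygotic twins share every allele identical by descent: r = 1.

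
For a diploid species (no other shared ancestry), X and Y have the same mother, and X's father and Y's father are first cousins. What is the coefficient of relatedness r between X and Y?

Relatedness sums over independent paths through distinct common ancestors.
X and Y are related in two ways: half-sibs through their shared mother (r = 1/4) and second cousins through their fathers (r = 1/32).
r = 1/4 + 1/32 = 0.28125.

0.28125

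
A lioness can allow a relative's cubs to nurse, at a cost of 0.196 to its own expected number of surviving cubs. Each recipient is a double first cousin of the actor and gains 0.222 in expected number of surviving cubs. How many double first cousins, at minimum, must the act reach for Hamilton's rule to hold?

r to a double first cousin = 0.25 (double first cousins share both grandparent pairs — four paths of length 4: r = 4·(1/2)^4 = 1/4).
Hamilton's rule: n·r·B > C  ⇒  n > C/(r·B) = 0.196/(0.25·0.222) = 3.532.
The smallest integer exceeding 3.532 is 4.

4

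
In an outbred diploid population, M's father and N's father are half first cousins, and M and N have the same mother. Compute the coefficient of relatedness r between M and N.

0.265625

Wright's path rule: contributions from independent ancestry routes add.
M and N are related in two ways: half second cousins through their fathers (r = 1/64) and half-sibs through their shared mother (r = 1/4).
r = 1/64 + 1/4 = 0.265625.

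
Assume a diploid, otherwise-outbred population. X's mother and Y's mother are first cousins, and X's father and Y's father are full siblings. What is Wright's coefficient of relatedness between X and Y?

Relatedness sums over independent paths through distinct common ancestors.
X and Y are related in two ways: second cousins through their mothers (r = 1/32) and first cousins through their fathers (r = 1/8).
r = 1/32 + 1/8 = 5/32 = 0.15625.

0.15625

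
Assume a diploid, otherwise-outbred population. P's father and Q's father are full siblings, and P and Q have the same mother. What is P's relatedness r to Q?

With two independent routes of shared ancestry, r is the sum of the two contributions.
P and Q are related in two ways: first cousins through their fathers (r = 1/8) and half-sibs through their shared mother (r = 1/4).
r = 1/8 + 1/4 = 0.375.

0.375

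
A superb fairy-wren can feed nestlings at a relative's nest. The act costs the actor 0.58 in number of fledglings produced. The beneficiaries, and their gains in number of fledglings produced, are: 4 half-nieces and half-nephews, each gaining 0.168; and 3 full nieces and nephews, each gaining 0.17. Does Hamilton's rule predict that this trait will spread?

No

Hamilton's rule: the trait is favored when the sum of r·B over every recipient exceeds the actor's cost C.
r to a half-niece or half-nephew = 1/8 (half-aunt/uncle↔niece/nephew: one path of length 3: r = (1/2)^3 = 1/8).
r to a full niece or nephew = 0.25 (full aunt/uncle↔niece/nephew: two paths of length 3 through the shared grandparent pair: r = 2·(1/2)^3 = 1/4).
Summing one r·B term per recipient: 4·0.125·0.168 + 3·0.25·0.17 = 0.2115.
0.2115 < 0.58: the indirect benefit is less than the cost.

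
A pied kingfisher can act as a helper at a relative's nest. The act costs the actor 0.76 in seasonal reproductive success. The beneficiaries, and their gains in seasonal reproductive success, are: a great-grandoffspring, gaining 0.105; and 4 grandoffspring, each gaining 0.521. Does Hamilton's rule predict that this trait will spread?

No

Hamilton's rule: the trait is favored when the sum of r·B over every recipient exceeds the actor's cost C.
r to a great-grandoffspring = 1/8 (three parent–offspring links: r = (1/2)^3 = 1/8).
r to a grandoffspring = 0.25 (two parent–offspring links: r = (1/2)^2 = 1/4).
Summing one r·B term per recipient: 1·0.125·0.105 + 4·0.25·0.521 = 0.534125.
0.534125 < 0.76: the indirect benefit is less than the cost.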